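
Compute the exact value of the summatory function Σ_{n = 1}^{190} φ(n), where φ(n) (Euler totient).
Σ_{n ≤ 190} φ(n) = 10976

Compute φ(n) for each 1 ≤ n ≤ 190: φ(1) = 1, φ(2) = 1, φ(3) = 2, φ(4) = 2, φ(5) = 4, φ(6) = 2, φ(7) = 6, φ(8) = 4, φ(9) = 6, φ(10) = 4, φ(11) = 10, φ(12) = 4, φ(13) = 12, φ(14) = 6, φ(15) = 8, φ(16) = 8, φ(17) = 16, φ(18) = 6, φ(19) = 18, φ(20) = 8, φ(21) = 12, φ(22) = 10, φ(23) = 22, φ(24) = 8, φ(25) = 20, φ(26) = 12, φ(27) = 18, φ(28) = 12, φ(29) = 28, φ(30) = 8, φ(31) = 30, φ(32) = 16, φ(33) = 20, φ(34) = 16, φ(35) = 24, φ(36) = 12, φ(37) = 36, φ(38) = 18, φ(39) = 24, φ(40) = 16, φ(41) = 40, φ(42) = 12, φ(43) = 42, φ(44) = 20, φ(45) = 24, φ(46) = 22, φ(47) = 46, φ(48) = 16, φ(49) = 42, φ(50) = 20, φ(51) = 32, φ(52) = 24, φ(53) = 52, φ(54) = 18, φ(55) = 40, φ(56) = 24, φ(57) = 36, φ(58) = 28, φ(59) = 58, φ(60) = 16, φ(61) = 60, φ(62) = 30, φ(63) = 36, φ(64) = 32, φ(65) = 48, φ(66) = 20, φ(67) = 66, φ(68) = 32, φ(69) = 44, φ(70) = 24, φ(71) = 70, φ(72) = 24, φ(73) = 72, φ(74) = 36, φ(75) = 40, φ(76) = 36, φ(77) = 60, φ(78) = 24, φ(79) = 78, φ(80) = 32, φ(81) = 54, φ(82) = 40, φ(83) = 82, φ(84) = 24, φ(85) = 64, φ(86) = 42, φ(87) = 56, φ(88) = 40, φ(89) = 88, φ(90) = 24, φ(91) = 72, φ(92) = 44, φ(93) = 60, φ(94) = 46, φ(95) = 72, φ(96) = 32, φ(97) = 96, φ(98) = 42, φ(99) = 60, φ(100) = 40, φ(101) = 100, φ(102) = 32, φ(103) = 102, φ(104) = 48, φ(105) = 48, φ(106) = 52, φ(107) = 106, φ(108) = 36, φ(109) = 108, φ(110) = 40, φ(111) = 72, φ(112) = 48, φ(113) = 112, φ(114) = 36, φ(115) = 88, φ(116) = 56, φ(117) = 72, φ(118) = 58, φ(119) = 96, φ(120) = 32, φ(121) = 110, φ(122) = 60, φ(123) = 80, φ(124) = 60, φ(125) = 100, φ(126) = 36, φ(127) = 126, φ(128) = 64, φ(129) = 84, φ(130) = 48, φ(131) = 130, φ(132) = 40, φ(133) = 108, φ(134) = 66, φ(135) = 72, φ(136) = 64, φ(137) = 136, φ(138) = 44, φ(139) = 138, φ(140) = 48, φ(141) = 92, φ(142) = 70, φ(143) = 120, φ(144) = 48, φ(145) = 112, φ(146) = 72, φ(147) = 84, φ(148) = 72, φ(149) = 148, φ(150) = 40, φ(151) = 150, φ(152) = 72, φ(153) = 96, φ(154) = 60, φ(155) = 120, φ(156) = 48, φ(157) = 156, φ(158) = 78, φ(159) = 104, φ(160) = 64, φ(161) = 132, φ(162) = 54, φ(163) = 162, φ(164) = 80, φ(165) = 80, φ(166) = 82, φ(167) = 166, φ(168) = 48, φ(169) = 156, φ(170) = 64, φ(171) = 108, φ(172) = 84, φ(173) = 172, φ(174) = 56, φ(175) = 120, φ(176) = 80, φ(177) = 116, φ(178) = 88, φ(179) = 178, φ(180) = 48, φ(181) = 180, φ(182) = 72, φ(183) = 120, φ(184) = 88, φ(185) = 144, φ(186) = 60, φ(187) = 160, φ(188) = 92, φ(189) = 108, φ(190) = 72. Summing all 190 values: 10976. (Average order: Σ_{n ≤ x} φ(n) ~ (3/π²) x². For x = 190, (3/π²)·190² ≈ 10973.08.)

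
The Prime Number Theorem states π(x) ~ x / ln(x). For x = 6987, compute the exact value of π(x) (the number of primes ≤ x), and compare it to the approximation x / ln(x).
π(6987) = 898;  x/ln(x) ≈ 789.33;  relative error ≈ 12.10%.

Directly count primes up to 6987: π(6987) = 898. The PNT approximation gives 6987/ln(6987) ≈ 6987/8.85181 ≈ 789.33. Relative error (π(x) − x/ln(x)) / π(x) ≈ 12.10%; the approximation is known to undercount slightly (Li(x) is a better estimate).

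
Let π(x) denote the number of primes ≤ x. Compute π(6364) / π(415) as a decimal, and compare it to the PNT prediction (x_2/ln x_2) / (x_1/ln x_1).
π(6364)/π(415) = 829/80 ≈ 10.3625;  PNT prediction ≈ 10.5548.

π(415) = 80 and π(6364) = 829, so π(6364)/π(415) ≈ 10.3625. The PNT-predicted ratio is (6364/ln(6364)) / (415/ln(415)) ≈ 10.5548. The two agree to within a few percent, as expected.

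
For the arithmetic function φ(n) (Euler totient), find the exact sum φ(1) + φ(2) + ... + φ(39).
Σ_{n ≤ 39} φ(n) = 474

Compute φ(n) for each 1 ≤ n ≤ 39: φ(1) = 1, φ(2) = 1, φ(3) = 2, φ(4) = 2, φ(5) = 4, φ(6) = 2, φ(7) = 6, φ(8) = 4, φ(9) = 6, φ(10) = 4, φ(11) = 10, φ(12) = 4, φ(13) = 12, φ(14) = 6, φ(15) = 8, φ(16) = 8, φ(17) = 16, φ(18) = 6, φ(19) = 18, φ(20) = 8, φ(21) = 12, φ(22) = 10, φ(23) = 22, φ(24) = 8, φ(25) = 20, φ(26) = 12, φ(27) = 18, φ(28) = 12, φ(29) = 28, φ(30) = 8, φ(31) = 30, φ(32) = 16, φ(33) = 20, φ(34) = 16, φ(35) = 24, φ(36) = 12, φ(37) = 36, φ(38) = 18, φ(39) = 24. Summing all 39 values: 474. (Average order: Σ_{n ≤ x} φ(n) ~ (3/π²) x². For x = 39, (3/π²)·39² ≈ 462.33.)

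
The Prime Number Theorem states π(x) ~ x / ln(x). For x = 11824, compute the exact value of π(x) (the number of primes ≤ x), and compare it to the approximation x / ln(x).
π(11824) = 1417;  x/ln(x) ≈ 1260.84;  relative error ≈ 11.02%.

Directly count primes up to 11824: π(11824) = 1417. The PNT approximation gives 11824/ln(11824) ≈ 11824/9.37789 ≈ 1260.84. Relative error (π(x) − x/ln(x)) / π(x) ≈ 11.02%; the approximation is known to undercount slightly (Li(x) is a better estimate).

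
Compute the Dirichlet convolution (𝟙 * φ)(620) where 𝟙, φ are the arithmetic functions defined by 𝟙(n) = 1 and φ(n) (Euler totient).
(𝟙 * φ)(620) = 620

Divisors of 620: [1, 2, 4, 5, 10, 20, 31, 62, 124, 155, 310, 620]. For each d | 620:
  d = 1: 𝟙(1) · φ(620/1) = 1 · 240 = 240
  d = 2: 𝟙(2) · φ(620/2) = 1 · 120 = 120
  d = 4: 𝟙(4) · φ(620/4) = 1 · 120 = 120
  d = 5: 𝟙(5) · φ(620/5) = 1 · 60 = 60
  d = 10: 𝟙(10) · φ(620/10) = 1 · 30 = 30
  d = 20: 𝟙(20) · φ(620/20) = 1 · 30 = 30
  d = 31: 𝟙(31) · φ(620/31) = 1 · 8 = 8
  d = 62: 𝟙(62) · φ(620/62) = 1 · 4 = 4
  d = 124: 𝟙(124) · φ(620/124) = 1 · 4 = 4
  d = 155: 𝟙(155) · φ(620/155) = 1 · 2 = 2
  d = 310: 𝟙(310) · φ(620/310) = 1 · 1 = 1
  d = 620: 𝟙(620) · φ(620/620) = 1 · 1 = 1
Summing: (𝟙 * φ)(620) = 240 + 120 + 120 + 60 + 30 + 30 + 8 + 4 + 4 + 2 + 1 + 1 = 620.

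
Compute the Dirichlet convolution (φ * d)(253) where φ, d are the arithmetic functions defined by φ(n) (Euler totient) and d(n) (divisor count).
(φ * d)(253) = 288

Divisors of 253: [1, 11, 23, 253]. For each d | 253:
  d = 1: φ(1) · d(253/1) = 1 · 4 = 4
  d = 11: φ(11) · d(253/11) = 10 · 2 = 20
  d = 23: φ(23) · d(253/23) = 22 · 2 = 44
  d = 253: φ(253) · d(253/253) = 220 · 1 = 220
Summing: (φ * d)(253) = 4 + 20 + 44 + 220 = 288.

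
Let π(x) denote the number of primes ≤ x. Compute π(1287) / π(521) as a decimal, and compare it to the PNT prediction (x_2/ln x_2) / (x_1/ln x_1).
π(1287)/π(521) = 208/98 ≈ 2.1224;  PNT prediction ≈ 2.1583.

π(521) = 98 and π(1287) = 208, so π(1287)/π(521) ≈ 2.1224. The PNT-predicted ratio is (1287/ln(1287)) / (521/ln(521)) ≈ 2.1583. The two agree to within a few percent, as expected.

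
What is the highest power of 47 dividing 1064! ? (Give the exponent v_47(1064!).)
v_47(1064!) = 22

Legendre's formula: v_p(n!) = Σ_{k ≥ 1} ⌊n / p^k⌋. For p = 47, n = 1064, the terms are:
  ⌊1064/47^1⌋ = ⌊1064/47⌋ = 22
(the next term ⌊1064/47^2⌋ = 0, terminating the sum). Summing: v_47(1064!) = 22 = 22.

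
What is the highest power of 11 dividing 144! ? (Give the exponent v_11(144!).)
v_11(144!) = 14

Legendre's formula: v_p(n!) = Σ_{k ≥ 1} ⌊n / p^k⌋. For p = 11, n = 144, the terms are:
  ⌊144/11^1⌋ = ⌊144/11⌋ = 13
  ⌊144/11^2⌋ = ⌊144/121⌋ = 1
(the next term ⌊144/11^3⌋ = 0, terminating the sum). Summing: v_11(144!) = 13 + 1 = 14.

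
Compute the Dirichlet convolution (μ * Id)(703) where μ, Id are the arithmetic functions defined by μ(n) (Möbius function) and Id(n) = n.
(μ * Id)(703) = 648

Divisors of 703: [1, 19, 37, 703]. For each d | 703:
  d = 1: μ(1) · Id(703/1) = 1 · 703 = 703
  d = 19: μ(19) · Id(703/19) = -1 · 37 = -37
  d = 37: μ(37) · Id(703/37) = -1 · 19 = -19
  d = 703: μ(703) · Id(703/703) = 1 · 1 = 1
Summing: (μ * Id)(703) = 703 + -37 + -19 + 1 = 648.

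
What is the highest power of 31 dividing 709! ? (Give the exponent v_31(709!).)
v_31(709!) = 22

Legendre's formula: v_p(n!) = Σ_{k ≥ 1} ⌊n / p^k⌋. For p = 31, n = 709, the terms are:
  ⌊709/31^1⌋ = ⌊709/31⌋ = 22
(the next term ⌊709/31^2⌋ = 0, terminating the sum). Summing: v_31(709!) = 22 = 22.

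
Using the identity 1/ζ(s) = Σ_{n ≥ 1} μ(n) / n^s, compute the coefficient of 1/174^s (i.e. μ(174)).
μ(174) = -1

Factor n = 174 = 2 · 3 · 29. μ(n) = 0 if any exponent ≥ 2 (not squarefree); otherwise μ(n) = (−1)^{ω(n)} where ω(n) is the number of distinct prime factors. Applying: μ(174) = -1.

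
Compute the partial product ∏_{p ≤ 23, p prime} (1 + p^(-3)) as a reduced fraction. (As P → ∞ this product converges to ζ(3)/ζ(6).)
∏ = 16117288424681472/13642976755448975

The primes p ≤ 23 are [2, 3, 5, 7, 11, 13, 17, 19, 23]. For each, (1 + 1/p^3) = (p^3 + 1)/p^3. Multiplying these fractions over p ∈ [2, 3, 5, 7, 11, 13, 17, 19, 23] gives 16117288424681472/13642976755448975. (In the limit P → ∞ this tends to ζ(3)/ζ(6).)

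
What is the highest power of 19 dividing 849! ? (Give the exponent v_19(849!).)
v_19(849!) = 46

Legendre's formula: v_p(n!) = Σ_{k ≥ 1} ⌊n / p^k⌋. For p = 19, n = 849, the terms are:
  ⌊849/19^1⌋ = ⌊849/19⌋ = 44
  ⌊849/19^2⌋ = ⌊849/361⌋ = 2
(the next term ⌊849/19^3⌋ = 0, terminating the sum). Summing: v_19(849!) = 44 + 2 = 46.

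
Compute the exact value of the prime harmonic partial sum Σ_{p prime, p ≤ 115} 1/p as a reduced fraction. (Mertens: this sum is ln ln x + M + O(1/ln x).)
Σ 1/p = 58472171373748331322981543916880425472323867753/31610054640417607788145206291543662493274686990

π(115) = 30, so the primes ≤ 115 are [2, 3, 5, 7, 11, 13, 17, 19, 23, 29, 31, 37, 41, 43, 47, 53, 59, 61, 67, 71, 73, 79, 83, 89, 97, 101, 103, 107, 109, 113]. Summing 1/p over these primes: 58472171373748331322981543916880425472323867753/31610054640417607788145206291543662493274686990 ≈ 1.8498. Mertens estimate ln ln(115) + 0.2615 ≈ 1.8186.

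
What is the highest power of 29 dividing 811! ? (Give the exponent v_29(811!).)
v_29(811!) = 27

Legendre's formula: v_p(n!) = Σ_{k ≥ 1} ⌊n / p^k⌋. For p = 29, n = 811, the terms are:
  ⌊811/29^1⌋ = ⌊811/29⌋ = 27
(the next term ⌊811/29^2⌋ = 0, terminating the sum). Summing: v_29(811!) = 27 = 27.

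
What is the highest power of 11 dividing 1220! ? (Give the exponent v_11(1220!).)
v_11(1220!) = 120

Legendre's formula: v_p(n!) = Σ_{k ≥ 1} ⌊n / p^k⌋. For p = 11, n = 1220, the terms are:
  ⌊1220/11^1⌋ = ⌊1220/11⌋ = 110
  ⌊1220/11^2⌋ = ⌊1220/121⌋ = 10
(the next term ⌊1220/11^3⌋ = 0, terminating the sum). Summing: v_11(1220!) = 110 + 10 = 120.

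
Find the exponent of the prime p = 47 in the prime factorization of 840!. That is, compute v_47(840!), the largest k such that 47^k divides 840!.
v_47(840!) = 17

Legendre's formula: v_p(n!) = Σ_{k ≥ 1} ⌊n / p^k⌋. For p = 47, n = 840, the terms are:
  ⌊840/47^1⌋ = ⌊840/47⌋ = 17
(the next term ⌊840/47^2⌋ = 0, terminating the sum). Summing: v_47(840!) = 17 = 17.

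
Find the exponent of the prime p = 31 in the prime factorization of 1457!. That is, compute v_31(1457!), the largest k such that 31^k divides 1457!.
v_31(1457!) = 48

Legendre's formula: v_p(n!) = Σ_{k ≥ 1} ⌊n / p^k⌋. For p = 31, n = 1457, the terms are:
  ⌊1457/31^1⌋ = ⌊1457/31⌋ = 47
  ⌊1457/31^2⌋ = ⌊1457/961⌋ = 1
(the next term ⌊1457/31^3⌋ = 0, terminating the sum). Summing: v_31(1457!) = 47 + 1 = 48.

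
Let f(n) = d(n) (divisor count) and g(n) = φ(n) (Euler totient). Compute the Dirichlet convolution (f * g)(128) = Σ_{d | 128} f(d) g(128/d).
(d * φ)(128) = 255

Divisors of 128: [1, 2, 4, 8, 16, 32, 64, 128]. For each d | 128:
  d = 1: d(1) · φ(128/1) = 1 · 64 = 64
  d = 2: d(2) · φ(128/2) = 2 · 32 = 64
  d = 4: d(4) · φ(128/4) = 3 · 16 = 48
  d = 8: d(8) · φ(128/8) = 4 · 8 = 32
  d = 16: d(16) · φ(128/16) = 5 · 4 = 20
  d = 32: d(32) · φ(128/32) = 6 · 2 = 12
  d = 64: d(64) · φ(128/64) = 7 · 1 = 7
  d = 128: d(128) · φ(128/128) = 8 · 1 = 8
Summing: (d * φ)(128) = 64 + 64 + 48 + 32 + 20 + 12 + 7 + 8 = 255.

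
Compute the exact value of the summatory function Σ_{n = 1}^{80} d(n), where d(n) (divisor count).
Σ_{n ≤ 80} d(n) = 368

Compute d(n) for each 1 ≤ n ≤ 80: d(1) = 1, d(2) = 2, d(3) = 2, d(4) = 3, d(5) = 2, d(6) = 4, d(7) = 2, d(8) = 4, d(9) = 3, d(10) = 4, d(11) = 2, d(12) = 6, d(13) = 2, d(14) = 4, d(15) = 4, d(16) = 5, d(17) = 2, d(18) = 6, d(19) = 2, d(20) = 6, d(21) = 4, d(22) = 4, d(23) = 2, d(24) = 8, d(25) = 3, d(26) = 4, d(27) = 4, d(28) = 6, d(29) = 2, d(30) = 8, d(31) = 2, d(32) = 6, d(33) = 4, d(34) = 4, d(35) = 4, d(36) = 9, d(37) = 2, d(38) = 4, d(39) = 4, d(40) = 8, d(41) = 2, d(42) = 8, d(43) = 2, d(44) = 6, d(45) = 6, d(46) = 4, d(47) = 2, d(48) = 10, d(49) = 3, d(50) = 6, d(51) = 4, d(52) = 6, d(53) = 2, d(54) = 8, d(55) = 4, d(56) = 8, d(57) = 4, d(58) = 4, d(59) = 2, d(60) = 12, d(61) = 2, d(62) = 4, d(63) = 6, d(64) = 7, d(65) = 4, d(66) = 8, d(67) = 2, d(68) = 6, d(69) = 4, d(70) = 8, d(71) = 2, d(72) = 12, d(73) = 2, d(74) = 4, d(75) = 6, d(76) = 6, d(77) = 4, d(78) = 8, d(79) = 2, d(80) = 10. Summing all 80 values: 368. (Dirichlet's divisor formula: Σ_{n ≤ x} d(n) = x ln(x) + (2γ − 1) x + O(√x). For x = 80, the asymptotic estimate is ≈ 362.92.)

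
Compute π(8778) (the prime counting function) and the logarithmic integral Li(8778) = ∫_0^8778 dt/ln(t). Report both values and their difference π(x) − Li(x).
π(8778) = 1093;  Li(8778) ≈ 1112.53;  π(x) − Li(x) ≈ -19.53.

Direct count of primes ≤ 8778 gives π(8778) = 1093. Numerical evaluation of the logarithmic integral gives Li(8778) ≈ 1112.53. The difference π(x) − Li(x) ≈ -19.53 is typically negative for small/moderate x (Li(x) overestimates), though Littlewood's theorem shows this sign changes infinitely often.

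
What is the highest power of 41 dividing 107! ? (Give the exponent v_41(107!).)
v_41(107!) = 2

Legendre's formula: v_p(n!) = Σ_{k ≥ 1} ⌊n / p^k⌋. For p = 41, n = 107, the terms are:
  ⌊107/41^1⌋ = ⌊107/41⌋ = 2
(the next term ⌊107/41^2⌋ = 0, terminating the sum). Summing: v_41(107!) = 2 = 2.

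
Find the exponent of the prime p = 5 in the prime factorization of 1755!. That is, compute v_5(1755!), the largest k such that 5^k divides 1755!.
v_5(1755!) = 437

Legendre's formula: v_p(n!) = Σ_{k ≥ 1} ⌊n / p^k⌋. For p = 5, n = 1755, the terms are:
  ⌊1755/5^1⌋ = ⌊1755/5⌋ = 351
  ⌊1755/5^2⌋ = ⌊1755/25⌋ = 70
  ⌊1755/5^3⌋ = ⌊1755/125⌋ = 14
  ⌊1755/5^4⌋ = ⌊1755/625⌋ = 2
(the next term ⌊1755/5^5⌋ = 0, terminating the sum). Summing: v_5(1755!) = 351 + 70 + 14 + 2 = 437.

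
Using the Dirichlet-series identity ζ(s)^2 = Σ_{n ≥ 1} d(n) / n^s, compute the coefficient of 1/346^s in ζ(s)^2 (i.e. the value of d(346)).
d(346) = 4

ζ(s)^2 = (Σ 1/m^s)(Σ 1/k^s). The coefficient of 1/n^s in the product is the number of ordered pairs (m, k) with mk = n, which equals d(n). For n = 346, divisors are [1, 2, 173, 346], so d(346) = 4.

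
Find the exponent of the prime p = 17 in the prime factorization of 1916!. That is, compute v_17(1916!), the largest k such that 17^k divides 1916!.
v_17(1916!) = 118

Legendre's formula: v_p(n!) = Σ_{k ≥ 1} ⌊n / p^k⌋. For p = 17, n = 1916, the terms are:
  ⌊1916/17^1⌋ = ⌊1916/17⌋ = 112
  ⌊1916/17^2⌋ = ⌊1916/289⌋ = 6
(the next term ⌊1916/17^3⌋ = 0, terminating the sum). Summing: v_17(1916!) = 112 + 6 = 118.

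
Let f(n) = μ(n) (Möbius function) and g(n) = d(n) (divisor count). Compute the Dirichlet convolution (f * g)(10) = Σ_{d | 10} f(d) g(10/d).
(μ * d)(10) = 1

Divisors of 10: [1, 2, 5, 10]. For each d | 10:
  d = 1: μ(1) · d(10/1) = 1 · 4 = 4
  d = 2: μ(2) · d(10/2) = -1 · 2 = -2
  d = 5: μ(5) · d(10/5) = -1 · 2 = -2
  d = 10: μ(10) · d(10/10) = 1 · 1 = 1
Summing: (μ * d)(10) = 4 + -2 + -2 + 1 = 1.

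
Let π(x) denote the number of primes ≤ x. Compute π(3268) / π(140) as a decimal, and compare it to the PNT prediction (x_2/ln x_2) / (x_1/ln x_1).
π(3268)/π(140) = 461/34 ≈ 13.5588;  PNT prediction ≈ 14.2552.

π(140) = 34 and π(3268) = 461, so π(3268)/π(140) ≈ 13.5588. The PNT-predicted ratio is (3268/ln(3268)) / (140/ln(140)) ≈ 14.2552. The two agree to within a few percent, as expected.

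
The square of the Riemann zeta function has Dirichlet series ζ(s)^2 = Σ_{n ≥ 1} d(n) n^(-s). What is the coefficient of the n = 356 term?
d(356) = 6

ζ(s)^2 = (Σ 1/m^s)(Σ 1/k^s). The coefficient of 1/n^s in the product is the number of ordered pairs (m, k) with mk = n, which equals d(n). For n = 356, divisors are [1, 2, 4, 89, 178, 356], so d(356) = 6.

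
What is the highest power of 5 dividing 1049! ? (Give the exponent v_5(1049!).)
v_5(1049!) = 259

Legendre's formula: v_p(n!) = Σ_{k ≥ 1} ⌊n / p^k⌋. For p = 5, n = 1049, the terms are:
  ⌊1049/5^1⌋ = ⌊1049/5⌋ = 209
  ⌊1049/5^2⌋ = ⌊1049/25⌋ = 41
  ⌊1049/5^3⌋ = ⌊1049/125⌋ = 8
  ⌊1049/5^4⌋ = ⌊1049/625⌋ = 1
(the next term ⌊1049/5^5⌋ = 0, terminating the sum). Summing: v_5(1049!) = 209 + 41 + 8 + 1 = 259.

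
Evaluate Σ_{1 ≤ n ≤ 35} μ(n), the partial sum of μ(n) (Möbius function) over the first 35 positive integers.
Σ_{n ≤ 35} μ(n) = -1

Compute μ(n) for each 1 ≤ n ≤ 35: μ(1) = 1, μ(2) = -1, μ(3) = -1, μ(4) = 0, μ(5) = -1, μ(6) = 1, μ(7) = -1, μ(8) = 0, μ(9) = 0, μ(10) = 1, μ(11) = -1, μ(12) = 0, μ(13) = -1, μ(14) = 1, μ(15) = 1, μ(16) = 0, μ(17) = -1, μ(18) = 0, μ(19) = -1, μ(20) = 0, μ(21) = 1, μ(22) = 1, μ(23) = -1, μ(24) = 0, μ(25) = 0, μ(26) = 1, μ(27) = 0, μ(28) = 0, μ(29) = -1, μ(30) = -1, μ(31) = -1, μ(32) = 0, μ(33) = 1, μ(34) = 1, μ(35) = 1. Summing all 35 values: -1. (Mertens function M(x) = Σ_{n ≤ x} μ(n); on average M(x) should be small (PNT ⟺ M(x) = o(x)).)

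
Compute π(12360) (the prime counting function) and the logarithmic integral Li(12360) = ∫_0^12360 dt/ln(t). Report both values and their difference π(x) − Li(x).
π(12360) = 1475;  Li(12360) ≈ 1499.37;  π(x) − Li(x) ≈ -24.37.

Direct count of primes ≤ 12360 gives π(12360) = 1475. Numerical evaluation of the logarithmic integral gives Li(12360) ≈ 1499.37. The difference π(x) − Li(x) ≈ -24.37 is typically negative for small/moderate x (Li(x) overestimates), though Littlewood's theorem shows this sign changes infinitely often.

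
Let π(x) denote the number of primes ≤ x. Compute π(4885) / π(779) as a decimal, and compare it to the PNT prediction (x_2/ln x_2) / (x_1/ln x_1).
π(4885)/π(779) = 653/137 ≈ 4.7664;  PNT prediction ≈ 4.9154.

π(779) = 137 and π(4885) = 653, so π(4885)/π(779) ≈ 4.7664. The PNT-predicted ratio is (4885/ln(4885)) / (779/ln(779)) ≈ 4.9154. The two agree to within a few percent, as expected.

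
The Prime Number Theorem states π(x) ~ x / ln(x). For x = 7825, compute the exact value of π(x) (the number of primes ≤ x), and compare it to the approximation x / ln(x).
π(7825) = 989;  x/ln(x) ≈ 872.83;  relative error ≈ 11.75%.

Directly count primes up to 7825: π(7825) = 989. The PNT approximation gives 7825/ln(7825) ≈ 7825/8.96508 ≈ 872.83. Relative error (π(x) − x/ln(x)) / π(x) ≈ 11.75%; the approximation is known to undercount slightly (Li(x) is a better estimate).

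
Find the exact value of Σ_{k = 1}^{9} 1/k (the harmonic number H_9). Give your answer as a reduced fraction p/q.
H_9 = 7129/2520

Direct summation: H_9 = 1 + 1/2 + ... + 1/9. The least common denominator is lcm(1, ..., 9) = 2520; over this denominator the numerator is 2520 + 1260 + 840 + 630 + 504 + 420 + 360 + 315 + 280 = 7129, so H_9 = 7129/2520 (already in lowest terms) ≈ 2.82897. (The PNT-adjacent estimate ln(9) + γ ≈ 2.77444 matches within O(1/n).)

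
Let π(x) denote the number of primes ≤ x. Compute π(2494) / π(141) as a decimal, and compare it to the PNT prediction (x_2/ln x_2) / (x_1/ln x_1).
π(2494)/π(141) = 367/34 ≈ 10.7941;  PNT prediction ≈ 11.1912.

π(141) = 34 and π(2494) = 367, so π(2494)/π(141) ≈ 10.7941. The PNT-predicted ratio is (2494/ln(2494)) / (141/ln(141)) ≈ 11.1912. The two agree to within a few percent, as expected.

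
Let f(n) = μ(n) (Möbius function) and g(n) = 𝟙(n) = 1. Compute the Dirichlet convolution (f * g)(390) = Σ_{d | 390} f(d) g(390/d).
(μ * 𝟙)(390) = 0

Divisors of 390: [1, 2, 3, 5, 6, 10, 13, 15, 26, 30, 39, 65, 78, 130, 195, 390]. For each d | 390:
  d = 1: μ(1) · 𝟙(390/1) = 1 · 1 = 1
  d = 2: μ(2) · 𝟙(390/2) = -1 · 1 = -1
  d = 3: μ(3) · 𝟙(390/3) = -1 · 1 = -1
  d = 5: μ(5) · 𝟙(390/5) = -1 · 1 = -1
  d = 6: μ(6) · 𝟙(390/6) = 1 · 1 = 1
  d = 10: μ(10) · 𝟙(390/10) = 1 · 1 = 1
  d = 13: μ(13) · 𝟙(390/13) = -1 · 1 = -1
  d = 15: μ(15) · 𝟙(390/15) = 1 · 1 = 1
  d = 26: μ(26) · 𝟙(390/26) = 1 · 1 = 1
  d = 30: μ(30) · 𝟙(390/30) = -1 · 1 = -1
  d = 39: μ(39) · 𝟙(390/39) = 1 · 1 = 1
  d = 65: μ(65) · 𝟙(390/65) = 1 · 1 = 1
  d = 78: μ(78) · 𝟙(390/78) = -1 · 1 = -1
  d = 130: μ(130) · 𝟙(390/130) = -1 · 1 = -1
  d = 195: μ(195) · 𝟙(390/195) = -1 · 1 = -1
  d = 390: μ(390) · 𝟙(390/390) = 1 · 1 = 1
Summing: (μ * 𝟙)(390) = 1 + -1 + -1 + -1 + 1 + 1 + -1 + 1 + 1 + -1 + 1 + 1 + -1 + -1 + -1 + 1 = 0.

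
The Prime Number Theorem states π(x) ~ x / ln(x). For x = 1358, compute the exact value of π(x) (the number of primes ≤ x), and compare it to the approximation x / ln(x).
π(1358) = 217;  x/ln(x) ≈ 188.25;  relative error ≈ 13.25%.

Directly count primes up to 1358: π(1358) = 217. The PNT approximation gives 1358/ln(1358) ≈ 1358/7.21377 ≈ 188.25. Relative error (π(x) − x/ln(x)) / π(x) ≈ 13.25%; the approximation is known to undercount slightly (Li(x) is a better estimate).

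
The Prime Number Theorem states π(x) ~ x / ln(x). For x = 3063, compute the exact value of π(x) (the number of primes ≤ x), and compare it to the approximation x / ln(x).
π(3063) = 438;  x/ln(x) ≈ 381.58;  relative error ≈ 12.88%.

Directly count primes up to 3063: π(3063) = 438. The PNT approximation gives 3063/ln(3063) ≈ 3063/8.02715 ≈ 381.58. Relative error (π(x) − x/ln(x)) / π(x) ≈ 12.88%; the approximation is known to undercount slightly (Li(x) is a better estimate).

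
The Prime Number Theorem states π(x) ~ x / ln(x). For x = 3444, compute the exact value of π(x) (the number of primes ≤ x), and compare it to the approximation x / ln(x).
π(3444) = 481;  x/ln(x) ≈ 422.87;  relative error ≈ 12.09%.

Directly count primes up to 3444: π(3444) = 481. The PNT approximation gives 3444/ln(3444) ≈ 3444/8.14439 ≈ 422.87. Relative error (π(x) − x/ln(x)) / π(x) ≈ 12.09%; the approximation is known to undercount slightly (Li(x) is a better estimate).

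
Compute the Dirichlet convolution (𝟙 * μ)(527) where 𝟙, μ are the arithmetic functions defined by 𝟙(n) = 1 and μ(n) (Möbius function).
(𝟙 * μ)(527) = 0

Divisors of 527: [1, 17, 31, 527]. For each d | 527:
  d = 1: 𝟙(1) · μ(527/1) = 1 · 1 = 1
  d = 17: 𝟙(17) · μ(527/17) = 1 · -1 = -1
  d = 31: 𝟙(31) · μ(527/31) = 1 · -1 = -1
  d = 527: 𝟙(527) · μ(527/527) = 1 · 1 = 1
Summing: (𝟙 * μ)(527) = 1 + -1 + -1 + 1 = 0.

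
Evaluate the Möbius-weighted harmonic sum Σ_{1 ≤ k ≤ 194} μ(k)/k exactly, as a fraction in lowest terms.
Σ μ(k)/k = -162685145434507819720231919124130110542776026835685412824952315254342218891/10471704020615314823179750081330797558038652774832687274326525057653363714330

Values of μ(k) for 1 ≤ k ≤ 194: μ(1) = 1, μ(2) = -1, μ(3) = -1, μ(5) = -1, μ(6) = 1, μ(7) = -1, μ(10) = 1, μ(11) = -1, μ(13) = -1, μ(14) = 1, μ(15) = 1, μ(17) = -1, μ(19) = -1, μ(21) = 1, μ(22) = 1, μ(23) = -1, μ(26) = 1, μ(29) = -1, μ(30) = -1, μ(31) = -1, μ(33) = 1, μ(34) = 1, μ(35) = 1, μ(37) = -1, μ(38) = 1, μ(39) = 1, μ(41) = -1, μ(42) = -1, μ(43) = -1, μ(46) = 1, μ(47) = -1, μ(51) = 1, μ(53) = -1, μ(55) = 1, μ(57) = 1, μ(58) = 1, μ(59) = -1, μ(61) = -1, μ(62) = 1, μ(65) = 1, μ(66) = -1, μ(67) = -1, μ(69) = 1, μ(70) = -1, μ(71) = -1, μ(73) = -1, μ(74) = 1, μ(77) = 1, μ(78) = -1, μ(79) = -1, μ(82) = 1, μ(83) = -1, μ(85) = 1, μ(86) = 1, μ(87) = 1, μ(89) = -1, μ(91) = 1, μ(93) = 1, μ(94) = 1, μ(95) = 1, μ(97) = -1, μ(101) = -1, μ(102) = -1, μ(103) = -1, μ(105) = -1, μ(106) = 1, μ(107) = -1, μ(109) = -1, μ(110) = -1, μ(111) = 1, μ(113) = -1, μ(114) = -1, μ(115) = 1, μ(118) = 1, μ(119) = 1, μ(122) = 1, μ(123) = 1, μ(127) = -1, μ(129) = 1, μ(130) = -1, μ(131) = -1, μ(133) = 1, μ(134) = 1, μ(137) = -1, μ(138) = -1, μ(139) = -1, μ(141) = 1, μ(142) = 1, μ(143) = 1, μ(145) = 1, μ(146) = 1, μ(149) = -1, μ(151) = -1, μ(154) = -1, μ(155) = 1, μ(157) = -1, μ(158) = 1, μ(159) = 1, μ(161) = 1, μ(163) = -1, μ(165) = -1, μ(166) = 1, μ(167) = -1, μ(170) = -1, μ(173) = -1, μ(174) = -1, μ(177) = 1, μ(178) = 1, μ(179) = -1, μ(181) = -1, μ(182) = -1, μ(183) = 1, μ(185) = 1, μ(186) = -1, μ(187) = 1, μ(190) = -1, μ(191) = -1, μ(193) = -1, μ(194) = 1, with μ = 0 on non-squarefree integers. Summing μ(k)/k for k where μ(k) ≠ 0 gives -162685145434507819720231919124130110542776026835685412824952315254342218891/10471704020615314823179750081330797558038652774832687274326525057653363714330 ≈ -0.0155. (PNT ⟺ this sum → 0 as n → ∞.)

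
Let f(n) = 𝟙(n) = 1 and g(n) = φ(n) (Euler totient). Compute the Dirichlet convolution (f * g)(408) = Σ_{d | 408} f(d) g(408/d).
(𝟙 * φ)(408) = 408

Divisors of 408: [1, 2, 3, 4, 6, 8, 12, 17, 24, 34, 51, 68, 102, 136, 204, 408]. For each d | 408:
  d = 1: 𝟙(1) · φ(408/1) = 1 · 128 = 128
  d = 2: 𝟙(2) · φ(408/2) = 1 · 64 = 64
  d = 3: 𝟙(3) · φ(408/3) = 1 · 64 = 64
  d = 4: 𝟙(4) · φ(408/4) = 1 · 32 = 32
  d = 6: 𝟙(6) · φ(408/6) = 1 · 32 = 32
  d = 8: 𝟙(8) · φ(408/8) = 1 · 32 = 32
  d = 12: 𝟙(12) · φ(408/12) = 1 · 16 = 16
  d = 17: 𝟙(17) · φ(408/17) = 1 · 8 = 8
  d = 24: 𝟙(24) · φ(408/24) = 1 · 16 = 16
  d = 34: 𝟙(34) · φ(408/34) = 1 · 4 = 4
  d = 51: 𝟙(51) · φ(408/51) = 1 · 4 = 4
  d = 68: 𝟙(68) · φ(408/68) = 1 · 2 = 2
  d = 102: 𝟙(102) · φ(408/102) = 1 · 2 = 2
  d = 136: 𝟙(136) · φ(408/136) = 1 · 2 = 2
  d = 204: 𝟙(204) · φ(408/204) = 1 · 1 = 1
  d = 408: 𝟙(408) · φ(408/408) = 1 · 1 = 1
Summing: (𝟙 * φ)(408) = 128 + 64 + 64 + 32 + 32 + 32 + 16 + 8 + 16 + 4 + 4 + 2 + 2 + 2 + 1 + 1 = 408.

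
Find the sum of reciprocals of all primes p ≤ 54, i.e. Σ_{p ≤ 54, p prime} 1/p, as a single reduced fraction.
Σ 1/p = 54766551458687142251/32589158477190044730

π(54) = 16, so the primes ≤ 54 are [2, 3, 5, 7, 11, 13, 17, 19, 23, 29, 31, 37, 41, 43, 47, 53]. Summing 1/p over these primes: 54766551458687142251/32589158477190044730 ≈ 1.6805. Mertens estimate ln ln(54) + 0.2615 ≈ 1.6450.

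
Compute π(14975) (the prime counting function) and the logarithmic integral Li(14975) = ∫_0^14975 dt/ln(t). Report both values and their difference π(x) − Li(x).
π(14975) = 1753;  Li(14975) ≈ 1774.02;  π(x) − Li(x) ≈ -21.02.

Direct count of primes ≤ 14975 gives π(14975) = 1753. Numerical evaluation of the logarithmic integral gives Li(14975) ≈ 1774.02. The difference π(x) − Li(x) ≈ -21.02 is typically negative for small/moderate x (Li(x) overestimates), though Littlewood's theorem shows this sign changes infinitely often.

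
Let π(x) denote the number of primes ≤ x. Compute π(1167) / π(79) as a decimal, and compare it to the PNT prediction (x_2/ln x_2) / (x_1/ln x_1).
π(1167)/π(79) = 192/22 ≈ 8.7273;  PNT prediction ≈ 9.1397.

π(79) = 22 and π(1167) = 192, so π(1167)/π(79) ≈ 8.7273. The PNT-predicted ratio is (1167/ln(1167)) / (79/ln(79)) ≈ 9.1397. The two agree to within a few percent, as expected.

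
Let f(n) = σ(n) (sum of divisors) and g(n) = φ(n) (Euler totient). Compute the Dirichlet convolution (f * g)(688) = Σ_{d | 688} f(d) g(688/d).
(σ * φ)(688) = 6880

Divisors of 688: [1, 2, 4, 8, 16, 43, 86, 172, 344, 688]. For each d | 688:
  d = 1: σ(1) · φ(688/1) = 1 · 336 = 336
  d = 2: σ(2) · φ(688/2) = 3 · 168 = 504
  d = 4: σ(4) · φ(688/4) = 7 · 84 = 588
  d = 8: σ(8) · φ(688/8) = 15 · 42 = 630
  d = 16: σ(16) · φ(688/16) = 31 · 42 = 1302
  d = 43: σ(43) · φ(688/43) = 44 · 8 = 352
  d = 86: σ(86) · φ(688/86) = 132 · 4 = 528
  d = 172: σ(172) · φ(688/172) = 308 · 2 = 616
  d = 344: σ(344) · φ(688/344) = 660 · 1 = 660
  d = 688: σ(688) · φ(688/688) = 1364 · 1 = 1364
Summing: (σ * φ)(688) = 336 + 504 + 588 + 630 + 1302 + 352 + 528 + 616 + 660 + 1364 = 6880.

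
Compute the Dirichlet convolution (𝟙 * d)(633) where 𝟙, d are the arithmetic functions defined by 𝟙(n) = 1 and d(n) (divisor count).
(𝟙 * d)(633) = 9

Divisors of 633: [1, 3, 211, 633]. For each d | 633:
  d = 1: 𝟙(1) · d(633/1) = 1 · 4 = 4
  d = 3: 𝟙(3) · d(633/3) = 1 · 2 = 2
  d = 211: 𝟙(211) · d(633/211) = 1 · 2 = 2
  d = 633: 𝟙(633) · d(633/633) = 1 · 1 = 1
Summing: (𝟙 * d)(633) = 4 + 2 + 2 + 1 = 9.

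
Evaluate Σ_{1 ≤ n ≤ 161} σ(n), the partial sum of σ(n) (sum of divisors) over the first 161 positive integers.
Σ_{n ≤ 161} σ(n) = 21346

Compute σ(n) for each 1 ≤ n ≤ 161: σ(1) = 1, σ(2) = 3, σ(3) = 4, σ(4) = 7, σ(5) = 6, σ(6) = 12, σ(7) = 8, σ(8) = 15, σ(9) = 13, σ(10) = 18, σ(11) = 12, σ(12) = 28, σ(13) = 14, σ(14) = 24, σ(15) = 24, σ(16) = 31, σ(17) = 18, σ(18) = 39, σ(19) = 20, σ(20) = 42, σ(21) = 32, σ(22) = 36, σ(23) = 24, σ(24) = 60, σ(25) = 31, σ(26) = 42, σ(27) = 40, σ(28) = 56, σ(29) = 30, σ(30) = 72, σ(31) = 32, σ(32) = 63, σ(33) = 48, σ(34) = 54, σ(35) = 48, σ(36) = 91, σ(37) = 38, σ(38) = 60, σ(39) = 56, σ(40) = 90, σ(41) = 42, σ(42) = 96, σ(43) = 44, σ(44) = 84, σ(45) = 78, σ(46) = 72, σ(47) = 48, σ(48) = 124, σ(49) = 57, σ(50) = 93, σ(51) = 72, σ(52) = 98, σ(53) = 54, σ(54) = 120, σ(55) = 72, σ(56) = 120, σ(57) = 80, σ(58) = 90, σ(59) = 60, σ(60) = 168, σ(61) = 62, σ(62) = 96, σ(63) = 104, σ(64) = 127, σ(65) = 84, σ(66) = 144, σ(67) = 68, σ(68) = 126, σ(69) = 96, σ(70) = 144, σ(71) = 72, σ(72) = 195, σ(73) = 74, σ(74) = 114, σ(75) = 124, σ(76) = 140, σ(77) = 96, σ(78) = 168, σ(79) = 80, σ(80) = 186, σ(81) = 121, σ(82) = 126, σ(83) = 84, σ(84) = 224, σ(85) = 108, σ(86) = 132, σ(87) = 120, σ(88) = 180, σ(89) = 90, σ(90) = 234, σ(91) = 112, σ(92) = 168, σ(93) = 128, σ(94) = 144, σ(95) = 120, σ(96) = 252, σ(97) = 98, σ(98) = 171, σ(99) = 156, σ(100) = 217, σ(101) = 102, σ(102) = 216, σ(103) = 104, σ(104) = 210, σ(105) = 192, σ(106) = 162, σ(107) = 108, σ(108) = 280, σ(109) = 110, σ(110) = 216, σ(111) = 152, σ(112) = 248, σ(113) = 114, σ(114) = 240, σ(115) = 144, σ(116) = 210, σ(117) = 182, σ(118) = 180, σ(119) = 144, σ(120) = 360, σ(121) = 133, σ(122) = 186, σ(123) = 168, σ(124) = 224, σ(125) = 156, σ(126) = 312, σ(127) = 128, σ(128) = 255, σ(129) = 176, σ(130) = 252, σ(131) = 132, σ(132) = 336, σ(133) = 160, σ(134) = 204, σ(135) = 240, σ(136) = 270, σ(137) = 138, σ(138) = 288, σ(139) = 140, σ(140) = 336, σ(141) = 192, σ(142) = 216, σ(143) = 168, σ(144) = 403, σ(145) = 180, σ(146) = 222, σ(147) = 228, σ(148) = 266, σ(149) = 150, σ(150) = 372, σ(151) = 152, σ(152) = 300, σ(153) = 234, σ(154) = 288, σ(155) = 192, σ(156) = 392, σ(157) = 158, σ(158) = 240, σ(159) = 216, σ(160) = 378, σ(161) = 192. Summing all 161 values: 21346. (Average order: Σ_{n ≤ x} σ(n) ~ (π²/12) x². For x = 161, (π²/12)·161² ≈ 21319.17.)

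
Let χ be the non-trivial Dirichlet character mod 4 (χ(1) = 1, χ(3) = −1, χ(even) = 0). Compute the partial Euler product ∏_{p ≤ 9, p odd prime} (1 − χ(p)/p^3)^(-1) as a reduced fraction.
∏ = 165375/170624

The odd primes p ≤ 9 are [3, 5, 7]. For each, χ(p) = 1 if p ≡ 1 mod 4, χ(p) = −1 if p ≡ 3 mod 4. Taking (1 − χ(p)/p^3)^(-1) = p^3/(p^3 − χ(p)): (1 − (-1)/3^3)^(-1) · (1 − (1)/5^3)^(-1) · (1 − (-1)/7^3)^(-1) = 165375/170624.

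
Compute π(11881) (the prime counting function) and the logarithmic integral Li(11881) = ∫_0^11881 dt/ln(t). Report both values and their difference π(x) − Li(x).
π(11881) = 1423;  Li(11881) ≈ 1448.42;  π(x) − Li(x) ≈ -25.42.

Direct count of primes ≤ 11881 gives π(11881) = 1423. Numerical evaluation of the logarithmic integral gives Li(11881) ≈ 1448.42. The difference π(x) − Li(x) ≈ -25.42 is typically negative for small/moderate x (Li(x) overestimates), though Littlewood's theorem shows this sign changes infinitely often.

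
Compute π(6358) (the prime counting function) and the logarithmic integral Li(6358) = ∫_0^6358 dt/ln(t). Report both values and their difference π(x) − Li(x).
π(6358) = 827;  Li(6358) ≈ 841.43;  π(x) − Li(x) ≈ -14.43.

Direct count of primes ≤ 6358 gives π(6358) = 827. Numerical evaluation of the logarithmic integral gives Li(6358) ≈ 841.43. The difference π(x) − Li(x) ≈ -14.43 is typically negative for small/moderate x (Li(x) overestimates), though Littlewood's theorem shows this sign changes infinitely often.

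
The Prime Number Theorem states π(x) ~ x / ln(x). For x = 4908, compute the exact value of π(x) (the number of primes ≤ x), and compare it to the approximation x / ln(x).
π(4908) = 655;  x/ln(x) ≈ 577.51;  relative error ≈ 11.83%.

Directly count primes up to 4908: π(4908) = 655. The PNT approximation gives 4908/ln(4908) ≈ 4908/8.49862 ≈ 577.51. Relative error (π(x) − x/ln(x)) / π(x) ≈ 11.83%; the approximation is known to undercount slightly (Li(x) is a better estimate).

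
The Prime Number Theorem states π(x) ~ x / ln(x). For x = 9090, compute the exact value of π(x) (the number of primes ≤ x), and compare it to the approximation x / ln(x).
π(9090) = 1127;  x/ln(x) ≈ 997.26;  relative error ≈ 11.51%.

Directly count primes up to 9090: π(9090) = 1127. The PNT approximation gives 9090/ln(9090) ≈ 9090/9.11493 ≈ 997.26. Relative error (π(x) − x/ln(x)) / π(x) ≈ 11.51%; the approximation is known to undercount slightly (Li(x) is a better estimate).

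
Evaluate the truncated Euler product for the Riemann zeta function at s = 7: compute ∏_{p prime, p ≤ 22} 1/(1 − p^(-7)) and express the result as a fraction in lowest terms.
∏ = 155826023762586560111512988551201501037015625/154535761885293084095586902270463356349603488

The primes p ≤ 22 are [2, 3, 5, 7, 11, 13, 17, 19]. For each prime, (1 − 1/p^7)^(-1) = p^7 / (p^7 − 1). The product is (1 − 1/2^7)^(-1), (1 − 1/3^7)^(-1), (1 − 1/5^7)^(-1), (1 − 1/7^7)^(-1), (1 − 1/11^7)^(-1), (1 − 1/13^7)^(-1), (1 − 1/17^7)^(-1), (1 − 1/19^7)^(-1) = ∏ p^7 / (p^7 − 1) = 155826023762586560111512988551201501037015625/154535761885293084095586902270463356349603488.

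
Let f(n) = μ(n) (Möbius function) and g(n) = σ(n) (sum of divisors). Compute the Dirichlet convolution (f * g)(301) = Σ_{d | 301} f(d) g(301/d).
(μ * σ)(301) = 301

Divisors of 301: [1, 7, 43, 301]. For each d | 301:
  d = 1: μ(1) · σ(301/1) = 1 · 352 = 352
  d = 7: μ(7) · σ(301/7) = -1 · 44 = -44
  d = 43: μ(43) · σ(301/43) = -1 · 8 = -8
  d = 301: μ(301) · σ(301/301) = 1 · 1 = 1
Summing: (μ * σ)(301) = 352 + -44 + -8 + 1 = 301.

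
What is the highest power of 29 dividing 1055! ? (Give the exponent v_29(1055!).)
v_29(1055!) = 37

Legendre's formula: v_p(n!) = Σ_{k ≥ 1} ⌊n / p^k⌋. For p = 29, n = 1055, the terms are:
  ⌊1055/29^1⌋ = ⌊1055/29⌋ = 36
  ⌊1055/29^2⌋ = ⌊1055/841⌋ = 1
(the next term ⌊1055/29^3⌋ = 0, terminating the sum). Summing: v_29(1055!) = 36 + 1 = 37.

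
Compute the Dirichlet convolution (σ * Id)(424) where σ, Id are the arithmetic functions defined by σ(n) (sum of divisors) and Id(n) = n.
(σ * Id)(424) = 5243

Divisors of 424: [1, 2, 4, 8, 53, 106, 212, 424]. For each d | 424:
  d = 1: σ(1) · Id(424/1) = 1 · 424 = 424
  d = 2: σ(2) · Id(424/2) = 3 · 212 = 636
  d = 4: σ(4) · Id(424/4) = 7 · 106 = 742
  d = 8: σ(8) · Id(424/8) = 15 · 53 = 795
  d = 53: σ(53) · Id(424/53) = 54 · 8 = 432
  d = 106: σ(106) · Id(424/106) = 162 · 4 = 648
  d = 212: σ(212) · Id(424/212) = 378 · 2 = 756
  d = 424: σ(424) · Id(424/424) = 810 · 1 = 810
Summing: (σ * Id)(424) = 424 + 636 + 742 + 795 + 432 + 648 + 756 + 810 = 5243.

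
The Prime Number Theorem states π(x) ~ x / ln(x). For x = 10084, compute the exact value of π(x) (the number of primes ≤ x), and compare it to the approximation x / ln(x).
π(10084) = 1237;  x/ln(x) ≈ 1093.86;  relative error ≈ 11.57%.

Directly count primes up to 10084: π(10084) = 1237. The PNT approximation gives 10084/ln(10084) ≈ 10084/9.21871 ≈ 1093.86. Relative error (π(x) − x/ln(x)) / π(x) ≈ 11.57%; the approximation is known to undercount slightly (Li(x) is a better estimate).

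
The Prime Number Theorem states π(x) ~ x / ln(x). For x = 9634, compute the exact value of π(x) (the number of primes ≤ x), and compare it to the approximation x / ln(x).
π(9634) = 1190;  x/ln(x) ≈ 1050.25;  relative error ≈ 11.74%.

Directly count primes up to 9634: π(9634) = 1190. The PNT approximation gives 9634/ln(9634) ≈ 9634/9.17305 ≈ 1050.25. Relative error (π(x) − x/ln(x)) / π(x) ≈ 11.74%; the approximation is known to undercount slightly (Li(x) is a better estimate).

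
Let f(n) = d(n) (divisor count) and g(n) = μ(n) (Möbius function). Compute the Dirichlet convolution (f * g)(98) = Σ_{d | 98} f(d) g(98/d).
(d * μ)(98) = 1

Divisors of 98: [1, 2, 7, 14, 49, 98]. For each d | 98:
  d = 1: d(1) · μ(98/1) = 1 · 0 = 0
  d = 2: d(2) · μ(98/2) = 2 · 0 = 0
  d = 7: d(7) · μ(98/7) = 2 · 1 = 2
  d = 14: d(14) · μ(98/14) = 4 · -1 = -4
  d = 49: d(49) · μ(98/49) = 3 · -1 = -3
  d = 98: d(98) · μ(98/98) = 6 · 1 = 6
Summing: (d * μ)(98) = 0 + 0 + 2 + -4 + -3 + 6 = 1.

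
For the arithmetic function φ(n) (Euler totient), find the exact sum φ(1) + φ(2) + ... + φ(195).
Σ_{n ≤ 195} φ(n) = 11614

Compute φ(n) for each 1 ≤ n ≤ 195: φ(1) = 1, φ(2) = 1, φ(3) = 2, φ(4) = 2, φ(5) = 4, φ(6) = 2, φ(7) = 6, φ(8) = 4, φ(9) = 6, φ(10) = 4, φ(11) = 10, φ(12) = 4, φ(13) = 12, φ(14) = 6, φ(15) = 8, φ(16) = 8, φ(17) = 16, φ(18) = 6, φ(19) = 18, φ(20) = 8, φ(21) = 12, φ(22) = 10, φ(23) = 22, φ(24) = 8, φ(25) = 20, φ(26) = 12, φ(27) = 18, φ(28) = 12, φ(29) = 28, φ(30) = 8, φ(31) = 30, φ(32) = 16, φ(33) = 20, φ(34) = 16, φ(35) = 24, φ(36) = 12, φ(37) = 36, φ(38) = 18, φ(39) = 24, φ(40) = 16, φ(41) = 40, φ(42) = 12, φ(43) = 42, φ(44) = 20, φ(45) = 24, φ(46) = 22, φ(47) = 46, φ(48) = 16, φ(49) = 42, φ(50) = 20, φ(51) = 32, φ(52) = 24, φ(53) = 52, φ(54) = 18, φ(55) = 40, φ(56) = 24, φ(57) = 36, φ(58) = 28, φ(59) = 58, φ(60) = 16, φ(61) = 60, φ(62) = 30, φ(63) = 36, φ(64) = 32, φ(65) = 48, φ(66) = 20, φ(67) = 66, φ(68) = 32, φ(69) = 44, φ(70) = 24, φ(71) = 70, φ(72) = 24, φ(73) = 72, φ(74) = 36, φ(75) = 40, φ(76) = 36, φ(77) = 60, φ(78) = 24, φ(79) = 78, φ(80) = 32, φ(81) = 54, φ(82) = 40, φ(83) = 82, φ(84) = 24, φ(85) = 64, φ(86) = 42, φ(87) = 56, φ(88) = 40, φ(89) = 88, φ(90) = 24, φ(91) = 72, φ(92) = 44, φ(93) = 60, φ(94) = 46, φ(95) = 72, φ(96) = 32, φ(97) = 96, φ(98) = 42, φ(99) = 60, φ(100) = 40, φ(101) = 100, φ(102) = 32, φ(103) = 102, φ(104) = 48, φ(105) = 48, φ(106) = 52, φ(107) = 106, φ(108) = 36, φ(109) = 108, φ(110) = 40, φ(111) = 72, φ(112) = 48, φ(113) = 112, φ(114) = 36, φ(115) = 88, φ(116) = 56, φ(117) = 72, φ(118) = 58, φ(119) = 96, φ(120) = 32, φ(121) = 110, φ(122) = 60, φ(123) = 80, φ(124) = 60, φ(125) = 100, φ(126) = 36, φ(127) = 126, φ(128) = 64, φ(129) = 84, φ(130) = 48, φ(131) = 130, φ(132) = 40, φ(133) = 108, φ(134) = 66, φ(135) = 72, φ(136) = 64, φ(137) = 136, φ(138) = 44, φ(139) = 138, φ(140) = 48, φ(141) = 92, φ(142) = 70, φ(143) = 120, φ(144) = 48, φ(145) = 112, φ(146) = 72, φ(147) = 84, φ(148) = 72, φ(149) = 148, φ(150) = 40, φ(151) = 150, φ(152) = 72, φ(153) = 96, φ(154) = 60, φ(155) = 120, φ(156) = 48, φ(157) = 156, φ(158) = 78, φ(159) = 104, φ(160) = 64, φ(161) = 132, φ(162) = 54, φ(163) = 162, φ(164) = 80, φ(165) = 80, φ(166) = 82, φ(167) = 166, φ(168) = 48, φ(169) = 156, φ(170) = 64, φ(171) = 108, φ(172) = 84, φ(173) = 172, φ(174) = 56, φ(175) = 120, φ(176) = 80, φ(177) = 116, φ(178) = 88, φ(179) = 178, φ(180) = 48, φ(181) = 180, φ(182) = 72, φ(183) = 120, φ(184) = 88, φ(185) = 144, φ(186) = 60, φ(187) = 160, φ(188) = 92, φ(189) = 108, φ(190) = 72, φ(191) = 190, φ(192) = 64, φ(193) = 192, φ(194) = 96, φ(195) = 96. Summing all 195 values: 11614. (Average order: Σ_{n ≤ x} φ(n) ~ (3/π²) x². For x = 195, (3/π²)·195² ≈ 11558.21.)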